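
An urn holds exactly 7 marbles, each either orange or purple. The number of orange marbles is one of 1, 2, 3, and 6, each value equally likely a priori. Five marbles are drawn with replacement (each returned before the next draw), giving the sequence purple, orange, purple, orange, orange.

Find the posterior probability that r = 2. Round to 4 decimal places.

Compute the likelihood of the observed sequence for each case: P(data | r = 1) = (6/7)(1/7)(6/7)(1/7)(1/7) = 0.002142; P(data | r = 2) = (5/7)(2/7)(5/7)(2/7)(2/7) = 0.0119; P(data | r = 3) = (4/7)(3/7)(4/7)(3/7)(3/7) = 0.025704; P(data | r = 6) = (1/7)(6/7)(1/7)(6/7)(6/7) = 0.012852.
Weighting by the prior gives 1/4 · 0.002142 = 0.00053549, 1/4 · 0.0119 = 0.002975, 1/4 · 0.025704 = 0.0064259, 1/4 · 0.012852 = 0.0032129; with total 0.013149.
Therefore the posterior P(r = 2 | data) = (0.002975) / (0.013149) = 0.22624.

0.2262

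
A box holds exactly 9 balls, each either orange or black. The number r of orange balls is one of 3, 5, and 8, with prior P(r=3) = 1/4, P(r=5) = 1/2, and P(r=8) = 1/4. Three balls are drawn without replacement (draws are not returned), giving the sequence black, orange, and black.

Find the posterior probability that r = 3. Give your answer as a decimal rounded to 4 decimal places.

Under each hypothesis, the probability of the observed sequence is: P(data | r = 3) = (6/9)(3/8)(5/7) = 5/28; P(data | r = 5) = (4/9)(5/8)(3/7) = 5/42; P(data | r = 8) = (1/9)(8/8)(0/7) = 0.
Weighting by the prior gives 1/4 · 5/28 = 5/112, 1/2 · 5/42 = 5/84, 1/4 · 0 = 0; summing to 5/48.
By Bayes' rule, P(r = 3 | data) = (5/112) / (5/48) = 3/7.

0.4286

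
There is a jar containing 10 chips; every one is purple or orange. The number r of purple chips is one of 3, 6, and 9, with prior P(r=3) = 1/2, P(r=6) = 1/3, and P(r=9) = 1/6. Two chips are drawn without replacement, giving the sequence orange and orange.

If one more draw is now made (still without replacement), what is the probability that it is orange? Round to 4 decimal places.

0.5650

For each hypothesis, P(data | H) works out to: P(data | r = 3) = (7/10)(6/9) = 7/15; P(data | r = 6) = (4/10)(3/9) = 2/15; P(data | r = 9) = (1/10)(0/9) = 0.
The prior-weighted likelihoods are 1/2 · 7/15 = 7/30, 1/3 · 2/15 = 2/45, 1/6 · 0 = 0; summing to 5/18.
Normalising, the posterior is P(r = 3 | data) = 21/25, P(r = 6 | data) = 4/25, P(r = 9 | data) = 0.
Averaging over the posterior, P(orange next | data) = (5/8)(21/25) + (1/4)(4/25) = 113/200.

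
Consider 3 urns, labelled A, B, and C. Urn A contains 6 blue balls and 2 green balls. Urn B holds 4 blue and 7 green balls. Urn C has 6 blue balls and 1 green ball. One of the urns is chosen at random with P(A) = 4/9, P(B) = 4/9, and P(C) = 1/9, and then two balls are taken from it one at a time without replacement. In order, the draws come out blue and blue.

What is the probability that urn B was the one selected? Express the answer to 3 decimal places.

Under each hypothesis, the probability of the observed sequence is: P(data | urn A) = (6/8)(5/7) = 0.53571; P(data | urn B) = (4/11)(3/10) = 0.10909; P(data | urn C) = (6/7)(5/6) = 0.71429.
Weighting by the prior gives 4/9 · 0.53571 = 0.2381, 4/9 · 0.10909 = 0.048485, 1/9 · 0.71429 = 0.079365; these sum to 0.36595.
By Bayes' rule, P(urn B | data) = (0.048485) / (0.36595) = 0.13249.

0.132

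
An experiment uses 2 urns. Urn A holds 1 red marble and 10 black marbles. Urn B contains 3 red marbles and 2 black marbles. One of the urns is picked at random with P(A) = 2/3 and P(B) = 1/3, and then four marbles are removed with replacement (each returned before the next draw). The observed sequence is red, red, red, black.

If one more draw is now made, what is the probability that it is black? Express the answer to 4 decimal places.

For each hypothesis, P(data | H) works out to: P(data | urn A) = (1/11)(1/11)(1/11)(10/11) = 0.00068301; P(data | urn B) = (3/5)(3/5)(3/5)(2/5) = 0.0864.
Multiplying each by its prior: 2/3 · 0.00068301 = 0.00045534, 1/3 · 0.0864 = 0.0288; summing to 0.029255.
Dividing through by the total gives posterior P(urn A | data) = 0.015564, P(urn B | data) = 0.98444.
So P(black next | data) = Σ P(black next | H) P(H | data) = (10/11)(0.015564) + (2/5)(0.98444) = 0.40792.

0.4079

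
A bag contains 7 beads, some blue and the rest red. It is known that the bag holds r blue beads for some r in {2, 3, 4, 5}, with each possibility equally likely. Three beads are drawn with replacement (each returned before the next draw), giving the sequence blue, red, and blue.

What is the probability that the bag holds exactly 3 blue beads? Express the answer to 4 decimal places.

For each hypothesis, P(data | H) works out to: P(data | r = 2) = (2/7)(5/7)(2/7) = 20/343; P(data | r = 3) = (3/7)(4/7)(3/7) = 36/343; P(data | r = 4) = (4/7)(3/7)(4/7) = 48/343; P(data | r = 5) = (5/7)(2/7)(5/7) = 50/343.
The prior-weighted likelihoods are 1/4 · 20/343 = 5/343, 1/4 · 36/343 = 9/343, 1/4 · 48/343 = 12/343, 1/4 · 50/343 = 25/686; summing to 11/98.
Hence P(r = 3 | data) = (9/343) / (11/98) = 18/77.

0.2338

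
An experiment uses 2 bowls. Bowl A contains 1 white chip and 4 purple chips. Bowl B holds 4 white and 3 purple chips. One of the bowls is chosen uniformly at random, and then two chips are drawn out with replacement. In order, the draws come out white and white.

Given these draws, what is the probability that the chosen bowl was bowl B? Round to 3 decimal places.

0.891

For each hypothesis, P(data | H) works out to: P(data | bowl A) = (1/5)(1/5) = 0.04; P(data | bowl B) = (4/7)(4/7) = 0.32653.
Multiplying each by its prior: 1/2 · 0.04 = 0.02, 1/2 · 0.32653 = 0.16327; summing to 0.18327.
So P(bowl B | data) = (0.16327) / (0.18327) = 0.89087.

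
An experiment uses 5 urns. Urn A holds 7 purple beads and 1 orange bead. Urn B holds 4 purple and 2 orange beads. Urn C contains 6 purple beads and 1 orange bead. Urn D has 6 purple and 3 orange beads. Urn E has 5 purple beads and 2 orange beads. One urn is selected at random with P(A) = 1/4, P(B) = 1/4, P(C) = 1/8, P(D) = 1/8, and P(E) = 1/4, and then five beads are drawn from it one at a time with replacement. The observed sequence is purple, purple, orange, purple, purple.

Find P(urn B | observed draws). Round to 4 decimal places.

Under each hypothesis, the probability of the observed sequence is: P(data | urn A) = (7/8)(7/8)(1/8)(7/8)(7/8) = 0.073273; P(data | urn B) = (4/6)(4/6)(2/6)(4/6)(4/6) = 0.065844; P(data | urn C) = (6/7)(6/7)(1/7)(6/7)(6/7) = 0.077111; P(data | urn D) = (6/9)(6/9)(3/9)(6/9)(6/9) = 0.065844; P(data | urn E) = (5/7)(5/7)(2/7)(5/7)(5/7) = 0.074374.
The prior-weighted likelihoods are 1/4 · 0.073273 = 0.018318, 1/4 · 0.065844 = 0.016461, 1/8 · 0.077111 = 0.0096388, 1/8 · 0.065844 = 0.0082305, 1/4 · 0.074374 = 0.018593; these sum to 0.071242.
Hence P(urn B | data) = (0.016461) / (0.071242) = 0.23106.

0.2311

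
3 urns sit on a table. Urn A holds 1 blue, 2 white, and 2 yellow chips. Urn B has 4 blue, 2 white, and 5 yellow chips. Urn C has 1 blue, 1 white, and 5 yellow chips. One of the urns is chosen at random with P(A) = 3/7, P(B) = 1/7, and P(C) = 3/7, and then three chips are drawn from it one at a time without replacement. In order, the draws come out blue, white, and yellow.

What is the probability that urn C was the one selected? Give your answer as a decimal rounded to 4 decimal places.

0.2291

Under each hypothesis, the probability of the observed sequence is: P(data | urn A) = (1/5)(2/4)(2/3) = 0.066667; P(data | urn B) = (4/11)(2/10)(5/9) = 0.040404; P(data | urn C) = (1/7)(1/6)(5/5) = 0.02381.
The prior-weighted likelihoods are 3/7 · 0.066667 = 0.028571, 1/7 · 0.040404 = 0.005772, 3/7 · 0.02381 = 0.010204; summing to 0.044548.
Therefore the posterior P(urn C | data) = (0.010204) / (0.044548) = 0.22906.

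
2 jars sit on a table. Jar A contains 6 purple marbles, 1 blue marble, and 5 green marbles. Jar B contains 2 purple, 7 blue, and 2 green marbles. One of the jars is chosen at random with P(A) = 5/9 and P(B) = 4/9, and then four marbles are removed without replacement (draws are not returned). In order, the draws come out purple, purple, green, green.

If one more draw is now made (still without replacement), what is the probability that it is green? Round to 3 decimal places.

The likelihood of the observed sequence under each hypothesis: P(data | jar A) = (6/12)(5/11)(5/10)(4/9) = 0.050505; P(data | jar B) = (2/11)(1/10)(2/9)(1/8) = 0.00050505.
Multiplying each by its prior: 5/9 · 0.050505 = 0.028058, 4/9 · 0.00050505 = 0.00022447; with total 0.028283.
The posterior is then P(jar A | data) = 0.99206, P(jar B | data) = 0.0079365.
So P(green next | data) = Σ P(green next | H) P(H | data) = (3/8)(0.99206) + (0)(0.0079365) = 0.37202.

0.372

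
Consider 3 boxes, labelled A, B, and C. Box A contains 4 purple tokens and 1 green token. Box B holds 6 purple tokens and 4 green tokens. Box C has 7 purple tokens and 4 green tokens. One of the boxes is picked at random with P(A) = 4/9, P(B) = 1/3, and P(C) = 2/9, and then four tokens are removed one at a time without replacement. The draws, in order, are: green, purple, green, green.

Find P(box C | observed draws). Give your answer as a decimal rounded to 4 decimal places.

Compute the likelihood of the observed sequence for each case: P(data | box A) = (1/5)(4/4)(0/3) = 0; P(data | box B) = (4/10)(6/9)(3/8)(2/7) = 0.028571; P(data | box C) = (4/11)(7/10)(3/9)(2/8) = 0.021212.
The prior-weighted likelihoods are 4/9 · 0 = 0, 1/3 · 0.028571 = 0.0095238, 2/9 · 0.021212 = 0.0047138; these sum to 0.014238.
So P(box C | data) = (0.0047138) / (0.014238) = 0.33108.

0.3311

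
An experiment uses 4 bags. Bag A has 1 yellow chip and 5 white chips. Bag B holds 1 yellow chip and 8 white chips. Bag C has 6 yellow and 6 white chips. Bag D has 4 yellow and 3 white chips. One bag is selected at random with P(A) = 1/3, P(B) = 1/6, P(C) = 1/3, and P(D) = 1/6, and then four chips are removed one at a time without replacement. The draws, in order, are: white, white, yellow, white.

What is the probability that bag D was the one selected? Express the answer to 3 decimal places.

0.048

Compute the likelihood of the observed sequence for each case: P(data | bag A) = (5/6)(4/5)(1/4)(3/3) = 0.16667; P(data | bag B) = (8/9)(7/8)(1/7)(6/6) = 0.11111; P(data | bag C) = (6/12)(5/11)(6/10)(4/9) = 0.060606; P(data | bag D) = (3/7)(2/6)(4/5)(1/4) = 0.028571.
Weighting by the prior gives 1/3 · 0.16667 = 0.055556, 1/6 · 0.11111 = 0.018519, 1/3 · 0.060606 = 0.020202, 1/6 · 0.028571 = 0.0047619; with total 0.099038.
Hence P(bag D | data) = (0.0047619) / (0.099038) = 0.048082.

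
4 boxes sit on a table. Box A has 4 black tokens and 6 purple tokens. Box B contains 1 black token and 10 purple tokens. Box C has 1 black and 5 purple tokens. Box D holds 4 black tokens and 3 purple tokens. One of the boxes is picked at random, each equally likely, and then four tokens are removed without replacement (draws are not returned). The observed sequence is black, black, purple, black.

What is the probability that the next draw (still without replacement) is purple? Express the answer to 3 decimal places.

0.708

For each hypothesis, P(data | H) works out to: P(data | box A) = (4/10)(3/9)(6/8)(2/7) = 1/35; P(data | box B) = (1/11)(0/10) = 0; P(data | box C) = (1/6)(0/5) = 0; P(data | box D) = (4/7)(3/6)(3/5)(2/4) = 3/35.
Multiplying each by its prior: 1/4 · 1/35 = 1/140, 1/4 · 0 = 0, 1/4 · 0 = 0, 1/4 · 3/35 = 3/140; summing to 1/35.
The posterior is then P(box A | data) = 1/4, P(box B | data) = 0, P(box C | data) = 0, P(box D | data) = 3/4.
So P(purple next | data) = Σ P(purple next | H) P(H | data) = (5/6)(1/4) + (2/3)(3/4) = 17/24.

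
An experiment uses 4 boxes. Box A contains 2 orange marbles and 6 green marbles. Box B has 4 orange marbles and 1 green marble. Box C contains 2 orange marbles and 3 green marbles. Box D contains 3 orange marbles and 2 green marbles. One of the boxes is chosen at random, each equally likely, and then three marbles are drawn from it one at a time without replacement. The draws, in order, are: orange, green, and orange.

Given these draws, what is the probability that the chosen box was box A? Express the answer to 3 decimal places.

0.067

For each hypothesis, P(data | H) works out to: P(data | box A) = (2/8)(6/7)(1/6) = 1/28; P(data | box B) = (4/5)(1/4)(3/3) = 1/5; P(data | box C) = (2/5)(3/4)(1/3) = 1/10; P(data | box D) = (3/5)(2/4)(2/3) = 1/5.
The prior-weighted likelihoods are 1/4 · 1/28 = 1/112, 1/4 · 1/5 = 1/20, 1/4 · 1/10 = 1/40, 1/4 · 1/5 = 1/20; these sum to 15/112.
So P(box A | data) = (1/112) / (15/112) = 1/15.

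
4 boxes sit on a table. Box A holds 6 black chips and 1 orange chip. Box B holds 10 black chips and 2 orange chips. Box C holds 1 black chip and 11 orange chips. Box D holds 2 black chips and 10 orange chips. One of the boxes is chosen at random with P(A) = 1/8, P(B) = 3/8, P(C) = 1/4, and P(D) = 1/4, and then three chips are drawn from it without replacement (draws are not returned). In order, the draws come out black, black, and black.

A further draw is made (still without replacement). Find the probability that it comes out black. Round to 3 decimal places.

The likelihood of the observed sequence under each hypothesis: P(data | box A) = (6/7)(5/6)(4/5) = 4/7; P(data | box B) = (10/12)(9/11)(8/10) = 6/11; P(data | box C) = (1/12)(0/11) = 0; P(data | box D) = (2/12)(1/11)(0/10) = 0.
The prior-weighted likelihoods are 1/8 · 4/7 = 1/14, 3/8 · 6/11 = 9/44, 1/4 · 0 = 0, 1/4 · 0 = 0; summing to 85/308.
The posterior is then P(box A | data) = 22/85, P(box B | data) = 63/85, P(box C | data) = 0, P(box D | data) = 0.
So P(black next | data) = Σ P(black next | H) P(H | data) = (3/4)(22/85) + (7/9)(63/85) = 131/170.

0.771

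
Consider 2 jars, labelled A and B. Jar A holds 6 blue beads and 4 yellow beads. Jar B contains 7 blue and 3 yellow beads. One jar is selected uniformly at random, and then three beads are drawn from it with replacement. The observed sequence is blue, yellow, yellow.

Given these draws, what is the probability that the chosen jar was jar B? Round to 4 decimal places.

Under each hypothesis, the probability of the observed sequence is: P(data | jar A) = (6/10)(4/10)(4/10) = 0.096; P(data | jar B) = (7/10)(3/10)(3/10) = 0.063.
The prior-weighted likelihoods are 1/2 · 0.096 = 0.048, 1/2 · 0.063 = 0.0315; summing to 0.0795.
By Bayes' rule, P(jar B | data) = (0.0315) / (0.0795) = 0.39623.

0.3962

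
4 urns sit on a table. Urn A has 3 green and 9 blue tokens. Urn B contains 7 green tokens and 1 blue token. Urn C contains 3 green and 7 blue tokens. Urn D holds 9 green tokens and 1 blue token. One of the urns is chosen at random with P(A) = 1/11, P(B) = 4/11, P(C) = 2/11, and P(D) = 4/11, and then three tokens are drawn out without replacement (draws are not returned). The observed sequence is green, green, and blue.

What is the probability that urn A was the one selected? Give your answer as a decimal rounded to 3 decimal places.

0.039

Under each hypothesis, the probability of the observed sequence is: P(data | urn A) = (3/12)(2/11)(9/10) = 0.040909; P(data | urn B) = (7/8)(6/7)(1/6) = 0.125; P(data | urn C) = (3/10)(2/9)(7/8) = 0.058333; P(data | urn D) = (9/10)(8/9)(1/8) = 0.1.
Multiplying each by its prior: 1/11 · 0.040909 = 0.003719, 4/11 · 0.125 = 0.045455, 2/11 · 0.058333 = 0.010606, 4/11 · 0.1 = 0.036364; summing to 0.096143.
By Bayes' rule, P(urn A | data) = (0.003719) / (0.096143) = 0.038682.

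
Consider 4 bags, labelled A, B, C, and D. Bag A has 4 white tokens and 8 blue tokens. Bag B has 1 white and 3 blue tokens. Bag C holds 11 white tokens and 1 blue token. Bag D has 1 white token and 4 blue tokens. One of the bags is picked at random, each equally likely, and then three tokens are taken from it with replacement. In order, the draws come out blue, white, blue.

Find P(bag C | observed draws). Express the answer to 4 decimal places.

For each hypothesis, P(data | H) works out to: P(data | bag A) = (8/12)(4/12)(8/12) = 0.14815; P(data | bag B) = (3/4)(1/4)(3/4) = 0.14062; P(data | bag C) = (1/12)(11/12)(1/12) = 0.0063657; P(data | bag D) = (4/5)(1/5)(4/5) = 0.128.
The prior-weighted likelihoods are 1/4 · 0.14815 = 0.037037, 1/4 · 0.14062 = 0.035156, 1/4 · 0.0063657 = 0.0015914, 1/4 · 0.128 = 0.032; these sum to 0.10578.
Therefore the posterior P(bag C | data) = (0.0015914) / (0.10578) = 0.015044.

0.0150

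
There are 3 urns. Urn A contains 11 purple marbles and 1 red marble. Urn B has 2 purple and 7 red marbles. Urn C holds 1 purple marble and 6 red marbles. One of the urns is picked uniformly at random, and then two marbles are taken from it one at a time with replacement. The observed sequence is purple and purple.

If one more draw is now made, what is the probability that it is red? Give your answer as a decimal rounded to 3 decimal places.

The likelihood of the observed sequence under each hypothesis: P(data | urn A) = (11/12)(11/12) = 0.84028; P(data | urn B) = (2/9)(2/9) = 0.049383; P(data | urn C) = (1/7)(1/7) = 0.020408.
The prior-weighted likelihoods are 1/3 · 0.84028 = 0.28009, 1/3 · 0.049383 = 0.016461, 1/3 · 0.020408 = 0.0068027; with total 0.30336.
Normalising, the posterior is P(urn A | data) = 0.92331, P(urn B | data) = 0.054263, P(urn C | data) = 0.022425.
The predictive probability is P(red next | data) = (1/12)(0.92331) + (7/9)(0.054263) + (6/7)(0.022425) = 0.13837.

0.138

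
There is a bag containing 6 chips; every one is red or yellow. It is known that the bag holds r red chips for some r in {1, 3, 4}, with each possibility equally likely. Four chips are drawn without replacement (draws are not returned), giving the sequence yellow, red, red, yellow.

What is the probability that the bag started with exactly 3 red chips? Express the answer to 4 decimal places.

Under each hypothesis, the probability of the observed sequence is: P(data | r = 1) = (5/6)(1/5)(0/4) = 0; P(data | r = 3) = (3/6)(3/5)(2/4)(2/3) = 1/10; P(data | r = 4) = (2/6)(4/5)(3/4)(1/3) = 1/15.
Weighting by the prior gives 1/3 · 0 = 0, 1/3 · 1/10 = 1/30, 1/3 · 1/15 = 1/45; with total 1/18.
So P(r = 3 | data) = (1/30) / (1/18) = 3/5.

0.6000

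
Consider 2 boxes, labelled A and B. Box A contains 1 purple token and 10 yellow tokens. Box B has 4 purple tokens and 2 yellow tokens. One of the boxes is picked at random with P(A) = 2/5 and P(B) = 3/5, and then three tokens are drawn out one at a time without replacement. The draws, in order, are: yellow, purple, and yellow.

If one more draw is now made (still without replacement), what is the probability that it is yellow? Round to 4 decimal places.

0.4762

For each hypothesis, P(data | H) works out to: P(data | box A) = (10/11)(1/10)(9/9) = 1/11; P(data | box B) = (2/6)(4/5)(1/4) = 1/15.
Multiplying each by its prior: 2/5 · 1/11 = 2/55, 3/5 · 1/15 = 1/25; summing to 21/275.
Dividing through by the total gives posterior P(box A | data) = 10/21, P(box B | data) = 11/21.
Averaging over the posterior, P(yellow next | data) = (1)(10/21) + (0)(11/21) = 10/21.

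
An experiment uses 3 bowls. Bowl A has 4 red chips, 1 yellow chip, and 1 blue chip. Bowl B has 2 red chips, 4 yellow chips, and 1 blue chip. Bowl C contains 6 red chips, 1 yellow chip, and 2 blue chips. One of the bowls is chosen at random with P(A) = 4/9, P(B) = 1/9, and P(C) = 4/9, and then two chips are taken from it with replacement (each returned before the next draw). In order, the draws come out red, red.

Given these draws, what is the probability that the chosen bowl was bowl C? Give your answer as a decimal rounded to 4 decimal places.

0.4888

For each hypothesis, P(data | H) works out to: P(data | bowl A) = (4/6)(4/6) = 0.44444; P(data | bowl B) = (2/7)(2/7) = 0.081633; P(data | bowl C) = (6/9)(6/9) = 0.44444.
Multiplying each by its prior: 4/9 · 0.44444 = 0.19753, 1/9 · 0.081633 = 0.0090703, 4/9 · 0.44444 = 0.19753; summing to 0.40413.
Hence P(bowl C | data) = (0.19753) / (0.40413) = 0.48878.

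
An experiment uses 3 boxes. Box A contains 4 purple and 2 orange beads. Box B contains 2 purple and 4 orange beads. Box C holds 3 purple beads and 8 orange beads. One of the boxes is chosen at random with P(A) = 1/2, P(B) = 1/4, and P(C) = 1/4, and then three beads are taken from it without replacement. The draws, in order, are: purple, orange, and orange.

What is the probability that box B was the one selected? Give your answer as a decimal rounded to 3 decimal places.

For each hypothesis, P(data | H) works out to: P(data | box A) = (4/6)(2/5)(1/4) = 1/15; P(data | box B) = (2/6)(4/5)(3/4) = 1/5; P(data | box C) = (3/11)(8/10)(7/9) = 28/165.
The prior-weighted likelihoods are 1/2 · 1/15 = 1/30, 1/4 · 1/5 = 1/20, 1/4 · 28/165 = 7/165; with total 83/660.
Therefore the posterior P(box B | data) = (1/20) / (83/660) = 33/83.

0.398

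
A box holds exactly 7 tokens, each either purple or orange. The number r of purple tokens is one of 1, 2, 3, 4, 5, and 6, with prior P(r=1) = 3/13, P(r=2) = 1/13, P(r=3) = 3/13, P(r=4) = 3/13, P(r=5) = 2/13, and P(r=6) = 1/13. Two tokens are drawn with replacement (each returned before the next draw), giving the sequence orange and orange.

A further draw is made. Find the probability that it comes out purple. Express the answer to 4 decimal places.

The likelihood of the observed sequence under each hypothesis: P(data | r = 1) = (6/7)(6/7) = 36/49; P(data | r = 2) = (5/7)(5/7) = 25/49; P(data | r = 3) = (4/7)(4/7) = 16/49; P(data | r = 4) = (3/7)(3/7) = 9/49; P(data | r = 5) = (2/7)(2/7) = 4/49; P(data | r = 6) = (1/7)(1/7) = 1/49.
Weighting by the prior gives 3/13 · 36/49 = 108/637, 1/13 · 25/49 = 25/637, 3/13 · 16/49 = 48/637, 3/13 · 9/49 = 27/637, 2/13 · 4/49 = 8/637, 1/13 · 1/49 = 1/637; summing to 31/91.
The posterior is then P(r = 1 | data) = 0.4977, P(r = 2 | data) = 0.11521, P(r = 3 | data) = 0.2212, P(r = 4 | data) = 0.12442, P(r = 5 | data) = 0.036866, P(r = 6 | data) = 0.0046083.
So P(purple next | data) = Σ P(purple next | H) P(H | data) = (1/7)(0.4977) + (2/7)(0.11521) + (3/7)(0.2212) + (4/7)(0.12442) + (5/7)(0.036866) + (6/7)(0.0046083) = 0.3002.

0.3002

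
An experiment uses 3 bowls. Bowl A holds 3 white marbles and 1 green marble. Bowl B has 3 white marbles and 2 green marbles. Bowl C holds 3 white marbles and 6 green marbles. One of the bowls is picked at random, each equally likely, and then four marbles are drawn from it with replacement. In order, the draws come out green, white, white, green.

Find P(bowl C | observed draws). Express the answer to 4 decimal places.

0.3474

Compute the likelihood of the observed sequence for each case: P(data | bowl A) = (1/4)(3/4)(3/4)(1/4) = 0.035156; P(data | bowl B) = (2/5)(3/5)(3/5)(2/5) = 0.0576; P(data | bowl C) = (6/9)(3/9)(3/9)(6/9) = 0.049383.
Weighting by the prior gives 1/3 · 0.035156 = 0.011719, 1/3 · 0.0576 = 0.0192, 1/3 · 0.049383 = 0.016461; summing to 0.04738.
By Bayes' rule, P(bowl C | data) = (0.016461) / (0.04738) = 0.34743.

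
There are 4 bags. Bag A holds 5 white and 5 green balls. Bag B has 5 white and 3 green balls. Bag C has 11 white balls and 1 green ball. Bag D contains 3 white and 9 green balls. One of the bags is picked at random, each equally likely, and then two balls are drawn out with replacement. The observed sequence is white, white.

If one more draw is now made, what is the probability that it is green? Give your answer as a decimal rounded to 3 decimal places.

0.252

Under each hypothesis, the probability of the observed sequence is: P(data | bag A) = (5/10)(5/10) = 0.25; P(data | bag B) = (5/8)(5/8) = 0.39062; P(data | bag C) = (11/12)(11/12) = 0.84028; P(data | bag D) = (3/12)(3/12) = 0.0625.
The prior-weighted likelihoods are 1/4 · 0.25 = 0.0625, 1/4 · 0.39062 = 0.097656, 1/4 · 0.84028 = 0.21007, 1/4 · 0.0625 = 0.015625; these sum to 0.38585.
Normalising, the posterior is P(bag A | data) = 0.16198, P(bag B | data) = 0.25309, P(bag C | data) = 0.54443, P(bag D | data) = 0.040495.
The predictive probability is P(green next | data) = (1/2)(0.16198) + (3/8)(0.25309) + (1/12)(0.54443) + (3/4)(0.040495) = 0.25164.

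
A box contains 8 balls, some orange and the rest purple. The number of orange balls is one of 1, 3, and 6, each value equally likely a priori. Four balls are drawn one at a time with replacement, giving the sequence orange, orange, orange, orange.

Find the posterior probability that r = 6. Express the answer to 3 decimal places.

0.940

Under each hypothesis, the probability of the observed sequence is: P(data | r = 1) = (1/8)(1/8)(1/8)(1/8) = 0.00024414; P(data | r = 3) = (3/8)(3/8)(3/8)(3/8) = 0.019775; P(data | r = 6) = (6/8)(6/8)(6/8)(6/8) = 0.31641.
Multiplying each by its prior: 1/3 · 0.00024414 = 8.138e-05, 1/3 · 0.019775 = 0.0065918, 1/3 · 0.31641 = 0.10547; summing to 0.11214.
By Bayes' rule, P(r = 6 | data) = (0.10547) / (0.11214) = 0.94049.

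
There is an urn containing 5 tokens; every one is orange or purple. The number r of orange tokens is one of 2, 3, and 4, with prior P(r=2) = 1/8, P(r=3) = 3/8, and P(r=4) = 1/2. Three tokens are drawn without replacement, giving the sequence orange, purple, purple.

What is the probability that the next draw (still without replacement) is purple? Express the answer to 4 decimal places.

Compute the likelihood of the observed sequence for each case: P(data | r = 2) = (2/5)(3/4)(2/3) = 1/5; P(data | r = 3) = (3/5)(2/4)(1/3) = 1/10; P(data | r = 4) = (4/5)(1/4)(0/3) = 0.
The prior-weighted likelihoods are 1/8 · 1/5 = 1/40, 3/8 · 1/10 = 3/80, 1/2 · 0 = 0; these sum to 1/16.
The posterior is then P(r = 2 | data) = 2/5, P(r = 3 | data) = 3/5, P(r = 4 | data) = 0.
So P(purple next | data) = Σ P(purple next | H) P(H | data) = (1/2)(2/5) + (0)(3/5) = 1/5.

0.2000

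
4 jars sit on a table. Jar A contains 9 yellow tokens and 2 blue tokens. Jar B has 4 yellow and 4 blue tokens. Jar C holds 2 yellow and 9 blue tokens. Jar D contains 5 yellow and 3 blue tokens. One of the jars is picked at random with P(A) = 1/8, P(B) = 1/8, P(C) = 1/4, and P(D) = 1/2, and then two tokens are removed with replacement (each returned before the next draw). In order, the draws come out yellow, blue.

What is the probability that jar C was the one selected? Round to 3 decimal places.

The likelihood of the observed sequence under each hypothesis: P(data | jar A) = (9/11)(2/11) = 0.14876; P(data | jar B) = (4/8)(4/8) = 0.25; P(data | jar C) = (2/11)(9/11) = 0.14876; P(data | jar D) = (5/8)(3/8) = 0.23438.
Weighting by the prior gives 1/8 · 0.14876 = 0.018595, 1/8 · 0.25 = 0.03125, 1/4 · 0.14876 = 0.03719, 1/2 · 0.23438 = 0.11719; with total 0.20422.
Hence P(jar C | data) = (0.03719) / (0.20422) = 0.18211.

0.182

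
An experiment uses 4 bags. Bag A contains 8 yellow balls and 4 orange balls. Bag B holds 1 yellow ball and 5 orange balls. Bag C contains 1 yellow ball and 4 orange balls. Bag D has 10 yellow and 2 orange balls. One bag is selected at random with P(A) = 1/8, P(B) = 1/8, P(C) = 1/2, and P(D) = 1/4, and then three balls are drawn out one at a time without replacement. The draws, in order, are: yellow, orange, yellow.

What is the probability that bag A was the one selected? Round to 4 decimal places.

Under each hypothesis, the probability of the observed sequence is: P(data | bag A) = (8/12)(4/11)(7/10) = 0.1697; P(data | bag B) = (1/6)(5/5)(0/4) = 0; P(data | bag C) = (1/5)(4/4)(0/3) = 0; P(data | bag D) = (10/12)(2/11)(9/10) = 0.13636.
The prior-weighted likelihoods are 1/8 · 0.1697 = 0.021212, 1/8 · 0 = 0, 1/2 · 0 = 0, 1/4 · 0.13636 = 0.034091; these sum to 0.055303.
By Bayes' rule, P(bag A | data) = (0.021212) / (0.055303) = 0.38356.

0.3836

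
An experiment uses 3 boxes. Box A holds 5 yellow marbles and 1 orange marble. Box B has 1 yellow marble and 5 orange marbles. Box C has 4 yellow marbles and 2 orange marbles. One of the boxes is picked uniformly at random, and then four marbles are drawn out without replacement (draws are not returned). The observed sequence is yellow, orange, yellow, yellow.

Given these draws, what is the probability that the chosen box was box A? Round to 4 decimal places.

For each hypothesis, P(data | H) works out to: P(data | box A) = (5/6)(1/5)(4/4)(3/3) = 1/6; P(data | box B) = (1/6)(5/5)(0/4) = 0; P(data | box C) = (4/6)(2/5)(3/4)(2/3) = 2/15.
Multiplying each by its prior: 1/3 · 1/6 = 1/18, 1/3 · 0 = 0, 1/3 · 2/15 = 2/45; these sum to 1/10.
Hence P(box A | data) = (1/18) / (1/10) = 5/9.

0.5556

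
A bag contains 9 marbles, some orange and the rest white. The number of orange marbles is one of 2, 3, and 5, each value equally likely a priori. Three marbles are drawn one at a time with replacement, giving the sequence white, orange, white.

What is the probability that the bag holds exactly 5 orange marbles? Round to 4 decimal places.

0.2797

The likelihood of the observed sequence under each hypothesis: P(data | r = 2) = (7/9)(2/9)(7/9) = 0.13443; P(data | r = 3) = (6/9)(3/9)(6/9) = 0.14815; P(data | r = 5) = (4/9)(5/9)(4/9) = 0.10974.
The prior-weighted likelihoods are 1/3 · 0.13443 = 0.04481, 1/3 · 0.14815 = 0.049383, 1/3 · 0.10974 = 0.03658; summing to 0.13077.
Hence P(r = 5 | data) = (0.03658) / (0.13077) = 0.27972.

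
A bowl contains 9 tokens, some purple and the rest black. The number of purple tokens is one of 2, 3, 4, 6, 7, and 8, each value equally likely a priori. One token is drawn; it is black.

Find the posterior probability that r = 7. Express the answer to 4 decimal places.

Compute the likelihood of this draw for each case: P(data | r = 2) = (7/9) = 7/9; P(data | r = 3) = (6/9) = 2/3; P(data | r = 4) = (5/9) = 5/9; P(data | r = 6) = (3/9) = 1/3; P(data | r = 7) = (2/9) = 2/9; P(data | r = 8) = (1/9) = 1/9.
Weighting by the prior gives 1/6 · 7/9 = 7/54, 1/6 · 2/3 = 1/9, 1/6 · 5/9 = 5/54, 1/6 · 1/3 = 1/18, 1/6 · 2/9 = 1/27, 1/6 · 1/9 = 1/54; summing to 4/9.
Hence P(r = 7 | data) = (1/27) / (4/9) = 1/12.

0.0833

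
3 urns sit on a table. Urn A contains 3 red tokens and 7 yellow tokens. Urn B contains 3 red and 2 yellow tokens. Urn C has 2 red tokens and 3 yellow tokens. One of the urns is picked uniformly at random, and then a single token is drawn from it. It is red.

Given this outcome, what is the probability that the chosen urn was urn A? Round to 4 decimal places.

0.2308

Under each hypothesis, the probability of this draw is: P(data | urn A) = (3/10) = 3/10; P(data | urn B) = (3/5) = 3/5; P(data | urn C) = (2/5) = 2/5.
Weighting by the prior gives 1/3 · 3/10 = 1/10, 1/3 · 3/5 = 1/5, 1/3 · 2/5 = 2/15; summing to 13/30.
By Bayes' rule, P(urn A | data) = (1/10) / (13/30) = 3/13.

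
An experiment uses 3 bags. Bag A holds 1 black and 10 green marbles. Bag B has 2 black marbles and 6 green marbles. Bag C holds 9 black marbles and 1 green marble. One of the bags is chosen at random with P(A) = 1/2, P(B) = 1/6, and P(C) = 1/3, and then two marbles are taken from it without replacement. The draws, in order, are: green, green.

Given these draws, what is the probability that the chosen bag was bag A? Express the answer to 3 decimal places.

0.821

For each hypothesis, P(data | H) works out to: P(data | bag A) = (10/11)(9/10) = 9/11; P(data | bag B) = (6/8)(5/7) = 15/28; P(data | bag C) = (1/10)(0/9) = 0.
The prior-weighted likelihoods are 1/2 · 9/11 = 9/22, 1/6 · 15/28 = 5/56, 1/3 · 0 = 0; these sum to 307/616.
By Bayes' rule, P(bag A | data) = (9/22) / (307/616) = 252/307.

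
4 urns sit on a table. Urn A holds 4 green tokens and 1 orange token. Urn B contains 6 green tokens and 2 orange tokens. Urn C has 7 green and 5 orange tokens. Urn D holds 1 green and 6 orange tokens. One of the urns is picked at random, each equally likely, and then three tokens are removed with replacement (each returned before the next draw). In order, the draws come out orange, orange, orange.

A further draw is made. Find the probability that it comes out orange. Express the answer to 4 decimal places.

The likelihood of the observed sequence under each hypothesis: P(data | urn A) = (1/5)(1/5)(1/5) = 0.008; P(data | urn B) = (2/8)(2/8)(2/8) = 0.015625; P(data | urn C) = (5/12)(5/12)(5/12) = 0.072338; P(data | urn D) = (6/7)(6/7)(6/7) = 0.62974.
The prior-weighted likelihoods are 1/4 · 0.008 = 0.002, 1/4 · 0.015625 = 0.0039062, 1/4 · 0.072338 = 0.018084, 1/4 · 0.62974 = 0.15743; with total 0.18143.
Normalising, the posterior is P(urn A | data) = 0.011024, P(urn B | data) = 0.021531, P(urn C | data) = 0.09968, P(urn D | data) = 0.86777.
So P(orange next | data) = Σ P(orange next | H) P(H | data) = (1/5)(0.011024) + (1/4)(0.021531) + (5/12)(0.09968) + (6/7)(0.86777) = 0.79292.

0.7929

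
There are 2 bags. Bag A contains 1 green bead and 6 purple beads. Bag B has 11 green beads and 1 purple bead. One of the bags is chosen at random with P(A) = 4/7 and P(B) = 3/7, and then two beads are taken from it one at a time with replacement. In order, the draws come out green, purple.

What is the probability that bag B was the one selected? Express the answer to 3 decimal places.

For each hypothesis, P(data | H) works out to: P(data | bag A) = (1/7)(6/7) = 0.12245; P(data | bag B) = (11/12)(1/12) = 0.076389.
Multiplying each by its prior: 4/7 · 0.12245 = 0.069971, 3/7 · 0.076389 = 0.032738; summing to 0.10271.
Hence P(bag B | data) = (0.032738) / (0.10271) = 0.31875.

0.319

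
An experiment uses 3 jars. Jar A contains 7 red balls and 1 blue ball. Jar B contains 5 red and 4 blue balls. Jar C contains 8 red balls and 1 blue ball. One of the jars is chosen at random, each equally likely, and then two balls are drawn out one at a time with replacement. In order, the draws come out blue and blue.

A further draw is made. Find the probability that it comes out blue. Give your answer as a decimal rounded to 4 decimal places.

0.4041

Under each hypothesis, the probability of the observed sequence is: P(data | jar A) = (1/8)(1/8) = 0.015625; P(data | jar B) = (4/9)(4/9) = 0.19753; P(data | jar C) = (1/9)(1/9) = 0.012346.
Weighting by the prior gives 1/3 · 0.015625 = 0.0052083, 1/3 · 0.19753 = 0.065844, 1/3 · 0.012346 = 0.0041152; these sum to 0.075167.
Dividing through by the total gives posterior P(jar A | data) = 0.06929, P(jar B | data) = 0.87596, P(jar C | data) = 0.054748.
So P(blue next | data) = Σ P(blue next | H) P(H | data) = (1/8)(0.06929) + (4/9)(0.87596) + (1/9)(0.054748) = 0.40406.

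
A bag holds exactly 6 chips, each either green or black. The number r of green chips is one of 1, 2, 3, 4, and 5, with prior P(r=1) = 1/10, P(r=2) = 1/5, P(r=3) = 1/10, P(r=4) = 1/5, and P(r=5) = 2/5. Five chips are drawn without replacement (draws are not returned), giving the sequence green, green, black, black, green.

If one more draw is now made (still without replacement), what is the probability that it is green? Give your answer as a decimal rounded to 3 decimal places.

Compute the likelihood of the observed sequence for each case: P(data | r = 1) = (1/6)(0/5) = 0; P(data | r = 2) = (2/6)(1/5)(4/4)(3/3)(0/2) = 0; P(data | r = 3) = (3/6)(2/5)(3/4)(2/3)(1/2) = 1/20; P(data | r = 4) = (4/6)(3/5)(2/4)(1/3)(2/2) = 1/15; P(data | r = 5) = (5/6)(4/5)(1/4)(0/3) = 0.
Multiplying each by its prior: 1/10 · 0 = 0, 1/5 · 0 = 0, 1/10 · 1/20 = 1/200, 1/5 · 1/15 = 1/75, 2/5 · 0 = 0; summing to 11/600.
Normalising, the posterior is P(r = 1 | data) = 0, P(r = 2 | data) = 0, P(r = 3 | data) = 3/11, P(r = 4 | data) = 8/11, P(r = 5 | data) = 0.
So P(green next | data) = Σ P(green next | H) P(H | data) = (0)(3/11) + (1)(8/11) = 8/11.

0.727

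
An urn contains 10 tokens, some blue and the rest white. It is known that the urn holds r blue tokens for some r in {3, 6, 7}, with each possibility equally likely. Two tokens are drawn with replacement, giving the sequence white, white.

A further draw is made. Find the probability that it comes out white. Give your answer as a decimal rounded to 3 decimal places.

0.586

Compute the likelihood of the observed sequence for each case: P(data | r = 3) = (7/10)(7/10) = 49/100; P(data | r = 6) = (4/10)(4/10) = 4/25; P(data | r = 7) = (3/10)(3/10) = 9/100.
Multiplying each by its prior: 1/3 · 49/100 = 49/300, 1/3 · 4/25 = 4/75, 1/3 · 9/100 = 3/100; these sum to 37/150.
The posterior is then P(r = 3 | data) = 49/74, P(r = 6 | data) = 8/37, P(r = 7 | data) = 9/74.
Averaging over the posterior, P(white next | data) = (7/10)(49/74) + (2/5)(8/37) + (3/10)(9/74) = 217/370.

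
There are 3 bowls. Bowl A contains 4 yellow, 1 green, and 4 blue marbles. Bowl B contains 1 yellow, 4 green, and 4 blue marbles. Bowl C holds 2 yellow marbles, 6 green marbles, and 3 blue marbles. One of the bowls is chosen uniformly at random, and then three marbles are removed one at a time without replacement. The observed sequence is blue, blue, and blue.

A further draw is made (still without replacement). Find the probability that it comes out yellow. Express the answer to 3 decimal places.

Compute the likelihood of the observed sequence for each case: P(data | bowl A) = (4/9)(3/8)(2/7) = 1/21; P(data | bowl B) = (4/9)(3/8)(2/7) = 1/21; P(data | bowl C) = (3/11)(2/10)(1/9) = 1/165.
Multiplying each by its prior: 1/3 · 1/21 = 1/63, 1/3 · 1/21 = 1/63, 1/3 · 1/165 = 1/495; with total 13/385.
Dividing through by the total gives posterior P(bowl A | data) = 0.47009, P(bowl B | data) = 0.47009, P(bowl C | data) = 0.059829.
Averaging over the posterior, P(yellow next | data) = (2/3)(0.47009) + (1/6)(0.47009) + (1/4)(0.059829) = 0.4067.

0.407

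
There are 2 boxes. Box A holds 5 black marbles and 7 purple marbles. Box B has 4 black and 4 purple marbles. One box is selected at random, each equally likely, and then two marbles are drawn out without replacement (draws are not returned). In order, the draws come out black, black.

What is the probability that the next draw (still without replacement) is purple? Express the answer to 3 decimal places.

0.680

For each hypothesis, P(data | H) works out to: P(data | box A) = (5/12)(4/11) = 5/33; P(data | box B) = (4/8)(3/7) = 3/14.
Weighting by the prior gives 1/2 · 5/33 = 5/66, 1/2 · 3/14 = 3/28; these sum to 169/924.
Dividing through by the total gives posterior P(box A | data) = 70/169, P(box B | data) = 99/169.
The predictive probability is P(purple next | data) = (7/10)(70/169) + (2/3)(99/169) = 115/169.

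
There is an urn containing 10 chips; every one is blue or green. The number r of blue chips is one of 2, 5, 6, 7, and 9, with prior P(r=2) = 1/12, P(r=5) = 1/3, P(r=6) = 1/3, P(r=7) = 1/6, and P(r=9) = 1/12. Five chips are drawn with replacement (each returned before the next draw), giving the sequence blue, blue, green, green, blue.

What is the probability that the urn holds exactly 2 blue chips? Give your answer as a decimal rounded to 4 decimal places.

0.0152

Under each hypothesis, the probability of the observed sequence is: P(data | r = 2) = (2/10)(2/10)(8/10)(8/10)(2/10) = 0.00512; P(data | r = 5) = (5/10)(5/10)(5/10)(5/10)(5/10) = 0.03125; P(data | r = 6) = (6/10)(6/10)(4/10)(4/10)(6/10) = 0.03456; P(data | r = 7) = (7/10)(7/10)(3/10)(3/10)(7/10) = 0.03087; P(data | r = 9) = (9/10)(9/10)(1/10)(1/10)(9/10) = 0.00729.
The prior-weighted likelihoods are 1/12 · 0.00512 = 0.00042667, 1/3 · 0.03125 = 0.010417, 1/3 · 0.03456 = 0.01152, 1/6 · 0.03087 = 0.005145, 1/12 · 0.00729 = 0.0006075; summing to 0.028116.
By Bayes' rule, P(r = 2 | data) = (0.00042667) / (0.028116) = 0.015175.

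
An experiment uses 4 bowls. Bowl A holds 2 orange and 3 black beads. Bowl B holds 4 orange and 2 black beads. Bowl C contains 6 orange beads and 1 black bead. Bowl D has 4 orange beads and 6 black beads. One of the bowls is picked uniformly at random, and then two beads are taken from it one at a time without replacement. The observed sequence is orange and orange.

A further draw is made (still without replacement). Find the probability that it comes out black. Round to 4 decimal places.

0.4028

For each hypothesis, P(data | H) works out to: P(data | bowl A) = (2/5)(1/4) = 1/10; P(data | bowl B) = (4/6)(3/5) = 2/5; P(data | bowl C) = (6/7)(5/6) = 5/7; P(data | bowl D) = (4/10)(3/9) = 2/15.
Weighting by the prior gives 1/4 · 1/10 = 1/40, 1/4 · 2/5 = 1/10, 1/4 · 5/7 = 5/28, 1/4 · 2/15 = 1/30; with total 283/840.
The posterior is then P(bowl A | data) = 21/283, P(bowl B | data) = 84/283, P(bowl C | data) = 150/283, P(bowl D | data) = 28/283.
Averaging over the posterior, P(black next | data) = (1)(21/283) + (1/2)(84/283) + (1/5)(150/283) + (3/4)(28/283) = 114/283.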